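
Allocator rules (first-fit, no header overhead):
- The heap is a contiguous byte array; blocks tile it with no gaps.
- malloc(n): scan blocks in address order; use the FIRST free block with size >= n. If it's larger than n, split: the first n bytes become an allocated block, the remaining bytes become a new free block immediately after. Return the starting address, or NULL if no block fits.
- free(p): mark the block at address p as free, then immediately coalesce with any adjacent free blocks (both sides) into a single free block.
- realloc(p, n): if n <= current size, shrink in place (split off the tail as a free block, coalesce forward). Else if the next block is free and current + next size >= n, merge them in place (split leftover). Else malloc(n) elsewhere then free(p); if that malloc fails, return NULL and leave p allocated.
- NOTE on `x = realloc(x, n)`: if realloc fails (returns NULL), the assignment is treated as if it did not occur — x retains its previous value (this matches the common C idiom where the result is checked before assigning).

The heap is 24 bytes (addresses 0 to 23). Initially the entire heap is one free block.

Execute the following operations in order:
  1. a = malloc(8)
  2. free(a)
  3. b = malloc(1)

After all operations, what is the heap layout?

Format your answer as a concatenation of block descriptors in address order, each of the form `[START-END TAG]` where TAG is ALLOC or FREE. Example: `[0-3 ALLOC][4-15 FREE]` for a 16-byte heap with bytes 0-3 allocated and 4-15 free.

Op 1: a = malloc(8) -> a = 0; heap: [0-7 ALLOC][8-23 FREE]
Op 2: free(a) -> (freed a); heap: [0-23 FREE]
Op 3: b = malloc(1) -> b = 0; heap: [0-0 ALLOC][1-23 FREE]

Answer: [0-0 ALLOC][1-23 FREE]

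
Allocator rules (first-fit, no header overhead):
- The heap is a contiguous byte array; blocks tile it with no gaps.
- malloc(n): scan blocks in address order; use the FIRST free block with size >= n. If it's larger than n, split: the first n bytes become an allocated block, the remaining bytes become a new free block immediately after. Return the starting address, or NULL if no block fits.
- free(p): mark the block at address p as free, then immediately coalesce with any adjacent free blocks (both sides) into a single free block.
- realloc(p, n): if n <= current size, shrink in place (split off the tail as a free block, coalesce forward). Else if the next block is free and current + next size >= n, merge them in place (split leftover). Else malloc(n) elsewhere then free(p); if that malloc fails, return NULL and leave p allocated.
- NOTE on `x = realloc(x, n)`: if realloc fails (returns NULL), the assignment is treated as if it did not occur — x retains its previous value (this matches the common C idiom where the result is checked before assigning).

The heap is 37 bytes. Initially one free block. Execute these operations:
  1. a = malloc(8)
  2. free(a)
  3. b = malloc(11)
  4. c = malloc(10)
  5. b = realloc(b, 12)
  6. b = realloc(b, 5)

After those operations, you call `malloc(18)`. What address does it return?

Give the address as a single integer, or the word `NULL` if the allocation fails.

Op 1: a = malloc(8) -> a = 0; heap: [0-7 ALLOC][8-36 FREE]
Op 2: free(a) -> (freed a); heap: [0-36 FREE]
Op 3: b = malloc(11) -> b = 0; heap: [0-10 ALLOC][11-36 FREE]
Op 4: c = malloc(10) -> c = 11; heap: [0-10 ALLOC][11-20 ALLOC][21-36 FREE]
Op 5: b = realloc(b, 12) -> b = 21; heap: [0-10 FREE][11-20 ALLOC][21-32 ALLOC][33-36 FREE]
Op 6: b = realloc(b, 5) -> b = 21; heap: [0-10 FREE][11-20 ALLOC][21-25 ALLOC][26-36 FREE]
malloc(18): first-fit scan over [0-10 FREE][11-20 ALLOC][21-25 ALLOC][26-36 FREE] -> NULL

Answer: NULL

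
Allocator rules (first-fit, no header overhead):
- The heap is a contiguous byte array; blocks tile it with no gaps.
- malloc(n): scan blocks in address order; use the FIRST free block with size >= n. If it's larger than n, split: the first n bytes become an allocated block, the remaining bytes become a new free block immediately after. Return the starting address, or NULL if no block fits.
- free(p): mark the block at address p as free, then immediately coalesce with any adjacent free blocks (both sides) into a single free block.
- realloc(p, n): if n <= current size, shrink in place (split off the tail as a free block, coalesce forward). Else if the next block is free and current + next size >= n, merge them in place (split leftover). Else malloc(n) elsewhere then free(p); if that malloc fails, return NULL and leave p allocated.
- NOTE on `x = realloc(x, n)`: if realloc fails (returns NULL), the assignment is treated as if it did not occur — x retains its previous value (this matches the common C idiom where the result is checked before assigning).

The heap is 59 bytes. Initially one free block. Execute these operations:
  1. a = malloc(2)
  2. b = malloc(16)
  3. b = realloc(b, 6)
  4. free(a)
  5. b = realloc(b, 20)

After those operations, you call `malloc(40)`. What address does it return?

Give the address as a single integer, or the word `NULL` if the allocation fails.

Answer: NULL

Derivation:
Op 1: a = malloc(2) -> a = 0; heap: [0-1 ALLOC][2-58 FREE]
Op 2: b = malloc(16) -> b = 2; heap: [0-1 ALLOC][2-17 ALLOC][18-58 FREE]
Op 3: b = realloc(b, 6) -> b = 2; heap: [0-1 ALLOC][2-7 ALLOC][8-58 FREE]
Op 4: free(a) -> (freed a); heap: [0-1 FREE][2-7 ALLOC][8-58 FREE]
Op 5: b = realloc(b, 20) -> b = 2; heap: [0-1 FREE][2-21 ALLOC][22-58 FREE]
malloc(40): first-fit scan over [0-1 FREE][2-21 ALLOC][22-58 FREE] -> NULL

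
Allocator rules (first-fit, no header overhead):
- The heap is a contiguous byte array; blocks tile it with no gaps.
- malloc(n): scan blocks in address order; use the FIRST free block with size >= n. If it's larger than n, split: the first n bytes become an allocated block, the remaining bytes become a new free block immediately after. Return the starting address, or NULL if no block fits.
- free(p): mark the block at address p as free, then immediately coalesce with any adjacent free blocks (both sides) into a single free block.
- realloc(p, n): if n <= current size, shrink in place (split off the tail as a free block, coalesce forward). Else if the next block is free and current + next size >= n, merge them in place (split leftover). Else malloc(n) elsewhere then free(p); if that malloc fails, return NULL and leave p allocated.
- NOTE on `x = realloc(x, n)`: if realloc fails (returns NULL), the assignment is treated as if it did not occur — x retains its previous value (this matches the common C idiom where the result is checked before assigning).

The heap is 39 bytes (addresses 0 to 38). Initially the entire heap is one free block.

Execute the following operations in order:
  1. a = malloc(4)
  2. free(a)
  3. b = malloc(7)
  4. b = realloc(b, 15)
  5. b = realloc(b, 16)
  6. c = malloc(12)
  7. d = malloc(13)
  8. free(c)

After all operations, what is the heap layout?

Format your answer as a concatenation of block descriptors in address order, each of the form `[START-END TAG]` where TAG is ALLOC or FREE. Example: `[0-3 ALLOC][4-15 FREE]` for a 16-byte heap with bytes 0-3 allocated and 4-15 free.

Answer: [0-15 ALLOC][16-38 FREE]

Derivation:
Op 1: a = malloc(4) -> a = 0; heap: [0-3 ALLOC][4-38 FREE]
Op 2: free(a) -> (freed a); heap: [0-38 FREE]
Op 3: b = malloc(7) -> b = 0; heap: [0-6 ALLOC][7-38 FREE]
Op 4: b = realloc(b, 15) -> b = 0; heap: [0-14 ALLOC][15-38 FREE]
Op 5: b = realloc(b, 16) -> b = 0; heap: [0-15 ALLOC][16-38 FREE]
Op 6: c = malloc(12) -> c = 16; heap: [0-15 ALLOC][16-27 ALLOC][28-38 FREE]
Op 7: d = malloc(13) -> d = NULL; heap: [0-15 ALLOC][16-27 ALLOC][28-38 FREE]
Op 8: free(c) -> (freed c); heap: [0-15 ALLOC][16-38 FREE]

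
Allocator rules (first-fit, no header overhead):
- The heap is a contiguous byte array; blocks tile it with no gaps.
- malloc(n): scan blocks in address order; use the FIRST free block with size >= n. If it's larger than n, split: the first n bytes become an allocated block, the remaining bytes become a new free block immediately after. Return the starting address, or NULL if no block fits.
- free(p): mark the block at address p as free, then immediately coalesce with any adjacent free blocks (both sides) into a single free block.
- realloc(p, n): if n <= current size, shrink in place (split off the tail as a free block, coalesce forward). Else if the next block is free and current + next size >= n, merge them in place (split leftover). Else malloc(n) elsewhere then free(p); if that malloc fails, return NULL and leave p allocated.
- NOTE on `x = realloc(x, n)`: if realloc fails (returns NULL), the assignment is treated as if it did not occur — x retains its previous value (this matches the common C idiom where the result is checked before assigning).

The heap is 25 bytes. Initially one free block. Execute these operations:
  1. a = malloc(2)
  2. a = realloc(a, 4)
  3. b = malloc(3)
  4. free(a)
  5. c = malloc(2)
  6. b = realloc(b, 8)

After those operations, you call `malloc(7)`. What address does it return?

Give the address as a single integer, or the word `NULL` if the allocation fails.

Answer: 12

Derivation:
Op 1: a = malloc(2) -> a = 0; heap: [0-1 ALLOC][2-24 FREE]
Op 2: a = realloc(a, 4) -> a = 0; heap: [0-3 ALLOC][4-24 FREE]
Op 3: b = malloc(3) -> b = 4; heap: [0-3 ALLOC][4-6 ALLOC][7-24 FREE]
Op 4: free(a) -> (freed a); heap: [0-3 FREE][4-6 ALLOC][7-24 FREE]
Op 5: c = malloc(2) -> c = 0; heap: [0-1 ALLOC][2-3 FREE][4-6 ALLOC][7-24 FREE]
Op 6: b = realloc(b, 8) -> b = 4; heap: [0-1 ALLOC][2-3 FREE][4-11 ALLOC][12-24 FREE]
malloc(7): first-fit scan over [0-1 ALLOC][2-3 FREE][4-11 ALLOC][12-24 FREE] -> 12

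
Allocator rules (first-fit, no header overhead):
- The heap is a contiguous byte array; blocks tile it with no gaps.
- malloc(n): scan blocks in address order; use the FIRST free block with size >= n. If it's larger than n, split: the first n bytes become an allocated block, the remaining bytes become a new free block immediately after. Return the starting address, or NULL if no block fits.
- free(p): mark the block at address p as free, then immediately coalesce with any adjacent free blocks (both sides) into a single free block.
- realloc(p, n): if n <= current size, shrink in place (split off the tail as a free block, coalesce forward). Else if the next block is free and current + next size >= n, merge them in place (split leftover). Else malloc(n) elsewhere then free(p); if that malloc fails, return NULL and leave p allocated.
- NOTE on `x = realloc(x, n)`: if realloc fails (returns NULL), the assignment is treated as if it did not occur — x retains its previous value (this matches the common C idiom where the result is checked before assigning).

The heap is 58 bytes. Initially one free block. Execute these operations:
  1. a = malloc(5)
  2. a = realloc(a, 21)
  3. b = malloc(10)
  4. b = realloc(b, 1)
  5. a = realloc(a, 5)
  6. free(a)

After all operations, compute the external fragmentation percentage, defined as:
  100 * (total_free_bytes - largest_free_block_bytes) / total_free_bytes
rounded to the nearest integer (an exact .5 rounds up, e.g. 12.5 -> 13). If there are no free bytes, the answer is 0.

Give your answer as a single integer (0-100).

Op 1: a = malloc(5) -> a = 0; heap: [0-4 ALLOC][5-57 FREE]
Op 2: a = realloc(a, 21) -> a = 0; heap: [0-20 ALLOC][21-57 FREE]
Op 3: b = malloc(10) -> b = 21; heap: [0-20 ALLOC][21-30 ALLOC][31-57 FREE]
Op 4: b = realloc(b, 1) -> b = 21; heap: [0-20 ALLOC][21-21 ALLOC][22-57 FREE]
Op 5: a = realloc(a, 5) -> a = 0; heap: [0-4 ALLOC][5-20 FREE][21-21 ALLOC][22-57 FREE]
Op 6: free(a) -> (freed a); heap: [0-20 FREE][21-21 ALLOC][22-57 FREE]
Free blocks: [21 36] total_free=57 largest=36 -> 100*(57-36)/57 = 2100/57 ≈ 36.842 -> rounds to 37

Answer: 37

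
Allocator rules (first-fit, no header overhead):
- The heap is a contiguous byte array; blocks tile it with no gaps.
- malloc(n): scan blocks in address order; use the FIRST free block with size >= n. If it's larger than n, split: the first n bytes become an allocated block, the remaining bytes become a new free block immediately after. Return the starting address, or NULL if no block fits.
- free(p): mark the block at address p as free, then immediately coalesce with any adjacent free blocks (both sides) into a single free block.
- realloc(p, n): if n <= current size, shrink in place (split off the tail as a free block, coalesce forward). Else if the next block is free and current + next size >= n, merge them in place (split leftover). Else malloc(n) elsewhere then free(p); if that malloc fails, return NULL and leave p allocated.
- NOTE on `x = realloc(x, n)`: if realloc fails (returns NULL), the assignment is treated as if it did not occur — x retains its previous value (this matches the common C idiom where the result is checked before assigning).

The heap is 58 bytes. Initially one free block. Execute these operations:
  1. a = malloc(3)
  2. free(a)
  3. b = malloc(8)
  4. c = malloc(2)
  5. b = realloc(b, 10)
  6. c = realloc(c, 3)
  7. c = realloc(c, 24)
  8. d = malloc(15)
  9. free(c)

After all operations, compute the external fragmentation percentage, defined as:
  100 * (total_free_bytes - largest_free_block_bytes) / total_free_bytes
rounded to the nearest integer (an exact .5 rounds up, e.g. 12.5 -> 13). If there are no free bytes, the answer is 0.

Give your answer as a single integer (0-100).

Op 1: a = malloc(3) -> a = 0; heap: [0-2 ALLOC][3-57 FREE]
Op 2: free(a) -> (freed a); heap: [0-57 FREE]
Op 3: b = malloc(8) -> b = 0; heap: [0-7 ALLOC][8-57 FREE]
Op 4: c = malloc(2) -> c = 8; heap: [0-7 ALLOC][8-9 ALLOC][10-57 FREE]
Op 5: b = realloc(b, 10) -> b = 10; heap: [0-7 FREE][8-9 ALLOC][10-19 ALLOC][20-57 FREE]
Op 6: c = realloc(c, 3) -> c = 0; heap: [0-2 ALLOC][3-9 FREE][10-19 ALLOC][20-57 FREE]
Op 7: c = realloc(c, 24) -> c = 20; heap: [0-9 FREE][10-19 ALLOC][20-43 ALLOC][44-57 FREE]
Op 8: d = malloc(15) -> d = NULL; heap: [0-9 FREE][10-19 ALLOC][20-43 ALLOC][44-57 FREE]
Op 9: free(c) -> (freed c); heap: [0-9 FREE][10-19 ALLOC][20-57 FREE]
Free blocks: [10 38] total_free=48 largest=38 -> 100*(48-38)/48 = 1000/48 ≈ 20.833 -> rounds to 21

Answer: 21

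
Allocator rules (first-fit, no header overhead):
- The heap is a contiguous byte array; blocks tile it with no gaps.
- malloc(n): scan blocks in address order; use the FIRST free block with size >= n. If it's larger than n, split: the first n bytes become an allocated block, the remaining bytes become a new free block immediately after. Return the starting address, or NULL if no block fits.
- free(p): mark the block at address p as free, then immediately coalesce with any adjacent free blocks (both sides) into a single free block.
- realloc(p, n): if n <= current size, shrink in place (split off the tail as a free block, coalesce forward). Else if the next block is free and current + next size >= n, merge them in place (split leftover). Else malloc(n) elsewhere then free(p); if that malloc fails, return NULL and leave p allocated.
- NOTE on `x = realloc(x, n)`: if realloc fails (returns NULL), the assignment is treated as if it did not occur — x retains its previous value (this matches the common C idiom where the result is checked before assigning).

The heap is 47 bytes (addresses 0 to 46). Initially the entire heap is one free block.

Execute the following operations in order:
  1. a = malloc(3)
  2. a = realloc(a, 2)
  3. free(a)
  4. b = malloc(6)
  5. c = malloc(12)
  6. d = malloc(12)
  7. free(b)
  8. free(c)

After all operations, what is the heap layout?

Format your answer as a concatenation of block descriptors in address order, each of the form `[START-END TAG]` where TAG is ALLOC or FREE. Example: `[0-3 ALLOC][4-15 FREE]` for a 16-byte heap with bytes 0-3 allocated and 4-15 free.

Answer: [0-17 FREE][18-29 ALLOC][30-46 FREE]

Derivation:
Op 1: a = malloc(3) -> a = 0; heap: [0-2 ALLOC][3-46 FREE]
Op 2: a = realloc(a, 2) -> a = 0; heap: [0-1 ALLOC][2-46 FREE]
Op 3: free(a) -> (freed a); heap: [0-46 FREE]
Op 4: b = malloc(6) -> b = 0; heap: [0-5 ALLOC][6-46 FREE]
Op 5: c = malloc(12) -> c = 6; heap: [0-5 ALLOC][6-17 ALLOC][18-46 FREE]
Op 6: d = malloc(12) -> d = 18; heap: [0-5 ALLOC][6-17 ALLOC][18-29 ALLOC][30-46 FREE]
Op 7: free(b) -> (freed b); heap: [0-5 FREE][6-17 ALLOC][18-29 ALLOC][30-46 FREE]
Op 8: free(c) -> (freed c); heap: [0-17 FREE][18-29 ALLOC][30-46 FREE]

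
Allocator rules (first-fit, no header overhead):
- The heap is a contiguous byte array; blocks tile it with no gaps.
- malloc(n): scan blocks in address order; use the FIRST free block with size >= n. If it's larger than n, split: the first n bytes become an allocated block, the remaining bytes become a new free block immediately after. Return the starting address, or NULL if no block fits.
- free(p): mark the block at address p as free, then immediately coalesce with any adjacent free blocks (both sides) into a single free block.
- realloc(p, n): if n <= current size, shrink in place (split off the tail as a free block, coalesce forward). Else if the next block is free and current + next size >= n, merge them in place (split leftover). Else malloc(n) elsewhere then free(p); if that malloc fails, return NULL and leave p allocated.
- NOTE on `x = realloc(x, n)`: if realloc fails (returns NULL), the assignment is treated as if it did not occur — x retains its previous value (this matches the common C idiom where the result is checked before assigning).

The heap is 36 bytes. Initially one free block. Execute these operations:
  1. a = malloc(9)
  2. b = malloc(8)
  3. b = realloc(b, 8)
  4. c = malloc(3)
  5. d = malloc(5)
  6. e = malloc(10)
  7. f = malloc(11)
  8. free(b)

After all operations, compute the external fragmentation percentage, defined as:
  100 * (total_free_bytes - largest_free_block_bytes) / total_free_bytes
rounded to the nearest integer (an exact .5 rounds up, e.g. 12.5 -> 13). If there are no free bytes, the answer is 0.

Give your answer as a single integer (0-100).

Op 1: a = malloc(9) -> a = 0; heap: [0-8 ALLOC][9-35 FREE]
Op 2: b = malloc(8) -> b = 9; heap: [0-8 ALLOC][9-16 ALLOC][17-35 FREE]
Op 3: b = realloc(b, 8) -> b = 9; heap: [0-8 ALLOC][9-16 ALLOC][17-35 FREE]
Op 4: c = malloc(3) -> c = 17; heap: [0-8 ALLOC][9-16 ALLOC][17-19 ALLOC][20-35 FREE]
Op 5: d = malloc(5) -> d = 20; heap: [0-8 ALLOC][9-16 ALLOC][17-19 ALLOC][20-24 ALLOC][25-35 FREE]
Op 6: e = malloc(10) -> e = 25; heap: [0-8 ALLOC][9-16 ALLOC][17-19 ALLOC][20-24 ALLOC][25-34 ALLOC][35-35 FREE]
Op 7: f = malloc(11) -> f = NULL; heap: [0-8 ALLOC][9-16 ALLOC][17-19 ALLOC][20-24 ALLOC][25-34 ALLOC][35-35 FREE]
Op 8: free(b) -> (freed b); heap: [0-8 ALLOC][9-16 FREE][17-19 ALLOC][20-24 ALLOC][25-34 ALLOC][35-35 FREE]
Free blocks: [8 1] total_free=9 largest=8 -> 100*(9-8)/9 = 100/9 ≈ 11.111 -> rounds to 11

Answer: 11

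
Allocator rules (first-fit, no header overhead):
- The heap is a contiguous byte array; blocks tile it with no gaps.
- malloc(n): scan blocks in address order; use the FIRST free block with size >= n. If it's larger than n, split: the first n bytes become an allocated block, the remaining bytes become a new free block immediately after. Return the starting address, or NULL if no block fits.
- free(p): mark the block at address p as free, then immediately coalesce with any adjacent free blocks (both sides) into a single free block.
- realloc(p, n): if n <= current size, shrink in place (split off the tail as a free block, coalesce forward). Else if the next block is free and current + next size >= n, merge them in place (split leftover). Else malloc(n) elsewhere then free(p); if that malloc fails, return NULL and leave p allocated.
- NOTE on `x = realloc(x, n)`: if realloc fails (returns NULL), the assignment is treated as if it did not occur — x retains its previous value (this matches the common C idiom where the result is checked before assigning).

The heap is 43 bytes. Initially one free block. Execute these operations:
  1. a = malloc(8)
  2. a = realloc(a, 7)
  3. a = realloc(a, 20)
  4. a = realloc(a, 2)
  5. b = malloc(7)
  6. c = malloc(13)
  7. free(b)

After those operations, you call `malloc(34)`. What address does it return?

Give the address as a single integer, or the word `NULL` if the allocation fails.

Op 1: a = malloc(8) -> a = 0; heap: [0-7 ALLOC][8-42 FREE]
Op 2: a = realloc(a, 7) -> a = 0; heap: [0-6 ALLOC][7-42 FREE]
Op 3: a = realloc(a, 20) -> a = 0; heap: [0-19 ALLOC][20-42 FREE]
Op 4: a = realloc(a, 2) -> a = 0; heap: [0-1 ALLOC][2-42 FREE]
Op 5: b = malloc(7) -> b = 2; heap: [0-1 ALLOC][2-8 ALLOC][9-42 FREE]
Op 6: c = malloc(13) -> c = 9; heap: [0-1 ALLOC][2-8 ALLOC][9-21 ALLOC][22-42 FREE]
Op 7: free(b) -> (freed b); heap: [0-1 ALLOC][2-8 FREE][9-21 ALLOC][22-42 FREE]
malloc(34): first-fit scan over [0-1 ALLOC][2-8 FREE][9-21 ALLOC][22-42 FREE] -> NULL

Answer: NULL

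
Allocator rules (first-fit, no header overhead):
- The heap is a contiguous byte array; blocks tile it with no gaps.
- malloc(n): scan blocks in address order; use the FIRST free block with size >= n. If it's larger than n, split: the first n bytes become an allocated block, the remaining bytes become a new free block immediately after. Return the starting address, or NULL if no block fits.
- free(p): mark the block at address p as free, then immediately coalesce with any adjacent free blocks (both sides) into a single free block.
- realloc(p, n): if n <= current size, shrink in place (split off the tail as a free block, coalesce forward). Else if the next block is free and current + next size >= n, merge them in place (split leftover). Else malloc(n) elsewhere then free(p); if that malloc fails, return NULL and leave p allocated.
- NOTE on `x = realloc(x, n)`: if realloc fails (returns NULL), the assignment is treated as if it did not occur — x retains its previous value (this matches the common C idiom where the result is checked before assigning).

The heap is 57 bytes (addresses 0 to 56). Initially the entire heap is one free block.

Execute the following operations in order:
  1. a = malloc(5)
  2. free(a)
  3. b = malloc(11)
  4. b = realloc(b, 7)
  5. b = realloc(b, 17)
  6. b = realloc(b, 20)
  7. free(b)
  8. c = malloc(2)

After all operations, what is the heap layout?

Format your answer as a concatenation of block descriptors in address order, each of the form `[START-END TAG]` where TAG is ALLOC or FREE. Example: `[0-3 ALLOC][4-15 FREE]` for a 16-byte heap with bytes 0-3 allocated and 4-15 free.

Answer: [0-1 ALLOC][2-56 FREE]

Derivation:
Op 1: a = malloc(5) -> a = 0; heap: [0-4 ALLOC][5-56 FREE]
Op 2: free(a) -> (freed a); heap: [0-56 FREE]
Op 3: b = malloc(11) -> b = 0; heap: [0-10 ALLOC][11-56 FREE]
Op 4: b = realloc(b, 7) -> b = 0; heap: [0-6 ALLOC][7-56 FREE]
Op 5: b = realloc(b, 17) -> b = 0; heap: [0-16 ALLOC][17-56 FREE]
Op 6: b = realloc(b, 20) -> b = 0; heap: [0-19 ALLOC][20-56 FREE]
Op 7: free(b) -> (freed b); heap: [0-56 FREE]
Op 8: c = malloc(2) -> c = 0; heap: [0-1 ALLOC][2-56 FREE]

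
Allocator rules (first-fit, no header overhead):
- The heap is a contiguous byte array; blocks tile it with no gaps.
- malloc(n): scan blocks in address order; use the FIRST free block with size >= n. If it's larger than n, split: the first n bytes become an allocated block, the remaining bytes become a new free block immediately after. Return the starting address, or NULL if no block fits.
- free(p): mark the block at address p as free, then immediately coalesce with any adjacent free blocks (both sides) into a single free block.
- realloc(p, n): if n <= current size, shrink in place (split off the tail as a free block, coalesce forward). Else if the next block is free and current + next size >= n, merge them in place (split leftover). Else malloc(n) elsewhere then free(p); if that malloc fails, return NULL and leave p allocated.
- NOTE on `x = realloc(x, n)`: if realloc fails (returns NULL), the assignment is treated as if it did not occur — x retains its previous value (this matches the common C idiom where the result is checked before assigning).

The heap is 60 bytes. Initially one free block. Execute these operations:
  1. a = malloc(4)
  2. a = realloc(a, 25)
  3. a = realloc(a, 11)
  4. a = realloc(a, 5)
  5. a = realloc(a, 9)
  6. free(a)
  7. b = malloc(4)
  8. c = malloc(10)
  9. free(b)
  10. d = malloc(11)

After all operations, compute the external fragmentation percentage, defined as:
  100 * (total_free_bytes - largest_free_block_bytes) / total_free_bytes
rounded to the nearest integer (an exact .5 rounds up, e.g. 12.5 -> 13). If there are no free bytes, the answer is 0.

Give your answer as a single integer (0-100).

Op 1: a = malloc(4) -> a = 0; heap: [0-3 ALLOC][4-59 FREE]
Op 2: a = realloc(a, 25) -> a = 0; heap: [0-24 ALLOC][25-59 FREE]
Op 3: a = realloc(a, 11) -> a = 0; heap: [0-10 ALLOC][11-59 FREE]
Op 4: a = realloc(a, 5) -> a = 0; heap: [0-4 ALLOC][5-59 FREE]
Op 5: a = realloc(a, 9) -> a = 0; heap: [0-8 ALLOC][9-59 FREE]
Op 6: free(a) -> (freed a); heap: [0-59 FREE]
Op 7: b = malloc(4) -> b = 0; heap: [0-3 ALLOC][4-59 FREE]
Op 8: c = malloc(10) -> c = 4; heap: [0-3 ALLOC][4-13 ALLOC][14-59 FREE]
Op 9: free(b) -> (freed b); heap: [0-3 FREE][4-13 ALLOC][14-59 FREE]
Op 10: d = malloc(11) -> d = 14; heap: [0-3 FREE][4-13 ALLOC][14-24 ALLOC][25-59 FREE]
Free blocks: [4 35] total_free=39 largest=35 -> 100*(39-35)/39 = 400/39 ≈ 10.256 -> rounds to 10

Answer: 10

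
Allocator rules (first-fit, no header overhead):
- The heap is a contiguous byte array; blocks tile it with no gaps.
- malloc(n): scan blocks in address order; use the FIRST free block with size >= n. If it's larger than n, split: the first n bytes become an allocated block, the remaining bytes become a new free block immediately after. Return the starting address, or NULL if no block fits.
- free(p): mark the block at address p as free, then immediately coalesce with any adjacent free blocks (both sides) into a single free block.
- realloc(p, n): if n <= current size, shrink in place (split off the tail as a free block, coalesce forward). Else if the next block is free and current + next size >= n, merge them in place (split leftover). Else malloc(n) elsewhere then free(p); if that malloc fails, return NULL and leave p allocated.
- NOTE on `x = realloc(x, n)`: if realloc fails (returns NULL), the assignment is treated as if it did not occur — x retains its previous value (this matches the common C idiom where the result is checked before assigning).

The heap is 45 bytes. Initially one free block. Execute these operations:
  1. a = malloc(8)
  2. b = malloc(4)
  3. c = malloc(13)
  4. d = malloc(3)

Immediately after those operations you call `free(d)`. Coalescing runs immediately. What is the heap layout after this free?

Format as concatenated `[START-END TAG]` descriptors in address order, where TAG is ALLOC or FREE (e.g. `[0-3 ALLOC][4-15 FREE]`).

Op 1: a = malloc(8) -> a = 0; heap: [0-7 ALLOC][8-44 FREE]
Op 2: b = malloc(4) -> b = 8; heap: [0-7 ALLOC][8-11 ALLOC][12-44 FREE]
Op 3: c = malloc(13) -> c = 12; heap: [0-7 ALLOC][8-11 ALLOC][12-24 ALLOC][25-44 FREE]
Op 4: d = malloc(3) -> d = 25; heap: [0-7 ALLOC][8-11 ALLOC][12-24 ALLOC][25-27 ALLOC][28-44 FREE]
free(d): d = 25 -> block [25-27 ALLOC]; mark free, coalesce with adjacent free neighbors -> [0-7 ALLOC][8-11 ALLOC][12-24 ALLOC][25-44 FREE]

Answer: [0-7 ALLOC][8-11 ALLOC][12-24 ALLOC][25-44 FREE]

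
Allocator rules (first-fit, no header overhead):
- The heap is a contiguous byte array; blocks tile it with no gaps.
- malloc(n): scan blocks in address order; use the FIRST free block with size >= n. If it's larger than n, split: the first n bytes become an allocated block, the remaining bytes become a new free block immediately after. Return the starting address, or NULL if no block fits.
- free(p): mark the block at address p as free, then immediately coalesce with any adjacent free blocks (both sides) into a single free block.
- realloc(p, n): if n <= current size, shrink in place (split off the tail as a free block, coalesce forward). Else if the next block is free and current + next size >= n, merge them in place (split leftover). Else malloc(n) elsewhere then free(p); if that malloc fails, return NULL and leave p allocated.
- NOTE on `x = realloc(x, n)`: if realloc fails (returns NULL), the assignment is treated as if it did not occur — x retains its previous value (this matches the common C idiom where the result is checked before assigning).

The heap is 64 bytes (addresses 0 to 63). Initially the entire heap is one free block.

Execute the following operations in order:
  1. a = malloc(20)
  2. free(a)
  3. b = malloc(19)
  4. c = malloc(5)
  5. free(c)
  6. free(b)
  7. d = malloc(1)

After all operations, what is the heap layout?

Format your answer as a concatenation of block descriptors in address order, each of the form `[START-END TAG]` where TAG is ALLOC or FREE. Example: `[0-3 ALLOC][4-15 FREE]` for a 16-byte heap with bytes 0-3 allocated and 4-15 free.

Answer: [0-0 ALLOC][1-63 FREE]

Derivation:
Op 1: a = malloc(20) -> a = 0; heap: [0-19 ALLOC][20-63 FREE]
Op 2: free(a) -> (freed a); heap: [0-63 FREE]
Op 3: b = malloc(19) -> b = 0; heap: [0-18 ALLOC][19-63 FREE]
Op 4: c = malloc(5) -> c = 19; heap: [0-18 ALLOC][19-23 ALLOC][24-63 FREE]
Op 5: free(c) -> (freed c); heap: [0-18 ALLOC][19-63 FREE]
Op 6: free(b) -> (freed b); heap: [0-63 FREE]
Op 7: d = malloc(1) -> d = 0; heap: [0-0 ALLOC][1-63 FREE]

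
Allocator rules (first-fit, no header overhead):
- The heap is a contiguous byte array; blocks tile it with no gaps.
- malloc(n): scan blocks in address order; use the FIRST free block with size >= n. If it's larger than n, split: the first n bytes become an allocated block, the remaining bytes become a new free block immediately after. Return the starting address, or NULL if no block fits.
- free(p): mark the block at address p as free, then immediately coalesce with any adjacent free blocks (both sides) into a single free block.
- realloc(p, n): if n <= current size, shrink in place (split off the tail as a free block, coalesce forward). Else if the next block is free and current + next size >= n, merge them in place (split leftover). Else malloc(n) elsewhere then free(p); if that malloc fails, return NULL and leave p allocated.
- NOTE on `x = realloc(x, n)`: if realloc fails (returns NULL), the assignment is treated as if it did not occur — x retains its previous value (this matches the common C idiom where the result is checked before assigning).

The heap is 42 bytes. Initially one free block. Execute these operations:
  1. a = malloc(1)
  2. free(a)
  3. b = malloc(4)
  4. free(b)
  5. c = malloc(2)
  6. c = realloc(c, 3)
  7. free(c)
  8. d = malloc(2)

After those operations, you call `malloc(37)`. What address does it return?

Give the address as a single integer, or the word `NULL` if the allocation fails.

Answer: 2

Derivation:
Op 1: a = malloc(1) -> a = 0; heap: [0-0 ALLOC][1-41 FREE]
Op 2: free(a) -> (freed a); heap: [0-41 FREE]
Op 3: b = malloc(4) -> b = 0; heap: [0-3 ALLOC][4-41 FREE]
Op 4: free(b) -> (freed b); heap: [0-41 FREE]
Op 5: c = malloc(2) -> c = 0; heap: [0-1 ALLOC][2-41 FREE]
Op 6: c = realloc(c, 3) -> c = 0; heap: [0-2 ALLOC][3-41 FREE]
Op 7: free(c) -> (freed c); heap: [0-41 FREE]
Op 8: d = malloc(2) -> d = 0; heap: [0-1 ALLOC][2-41 FREE]
malloc(37): first-fit scan over [0-1 ALLOC][2-41 FREE] -> 2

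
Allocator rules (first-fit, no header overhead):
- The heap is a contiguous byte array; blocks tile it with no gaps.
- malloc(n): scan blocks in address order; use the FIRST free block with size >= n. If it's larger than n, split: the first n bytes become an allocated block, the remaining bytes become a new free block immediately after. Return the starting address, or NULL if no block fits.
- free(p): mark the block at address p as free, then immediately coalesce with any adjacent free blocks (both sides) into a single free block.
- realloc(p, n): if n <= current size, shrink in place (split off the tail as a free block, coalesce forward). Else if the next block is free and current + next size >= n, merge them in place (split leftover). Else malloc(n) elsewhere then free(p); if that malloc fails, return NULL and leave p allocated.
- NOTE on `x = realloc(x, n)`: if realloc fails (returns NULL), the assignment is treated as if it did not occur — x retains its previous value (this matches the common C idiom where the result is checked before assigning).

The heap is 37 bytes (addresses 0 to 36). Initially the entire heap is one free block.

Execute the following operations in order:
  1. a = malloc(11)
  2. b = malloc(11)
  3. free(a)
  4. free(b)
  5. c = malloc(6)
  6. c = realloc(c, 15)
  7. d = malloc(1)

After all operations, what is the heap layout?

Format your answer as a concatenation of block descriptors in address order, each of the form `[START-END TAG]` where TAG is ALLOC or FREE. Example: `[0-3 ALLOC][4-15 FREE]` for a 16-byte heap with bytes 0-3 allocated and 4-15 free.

Op 1: a = malloc(11) -> a = 0; heap: [0-10 ALLOC][11-36 FREE]
Op 2: b = malloc(11) -> b = 11; heap: [0-10 ALLOC][11-21 ALLOC][22-36 FREE]
Op 3: free(a) -> (freed a); heap: [0-10 FREE][11-21 ALLOC][22-36 FREE]
Op 4: free(b) -> (freed b); heap: [0-36 FREE]
Op 5: c = malloc(6) -> c = 0; heap: [0-5 ALLOC][6-36 FREE]
Op 6: c = realloc(c, 15) -> c = 0; heap: [0-14 ALLOC][15-36 FREE]
Op 7: d = malloc(1) -> d = 15; heap: [0-14 ALLOC][15-15 ALLOC][16-36 FREE]

Answer: [0-14 ALLOC][15-15 ALLOC][16-36 FREE]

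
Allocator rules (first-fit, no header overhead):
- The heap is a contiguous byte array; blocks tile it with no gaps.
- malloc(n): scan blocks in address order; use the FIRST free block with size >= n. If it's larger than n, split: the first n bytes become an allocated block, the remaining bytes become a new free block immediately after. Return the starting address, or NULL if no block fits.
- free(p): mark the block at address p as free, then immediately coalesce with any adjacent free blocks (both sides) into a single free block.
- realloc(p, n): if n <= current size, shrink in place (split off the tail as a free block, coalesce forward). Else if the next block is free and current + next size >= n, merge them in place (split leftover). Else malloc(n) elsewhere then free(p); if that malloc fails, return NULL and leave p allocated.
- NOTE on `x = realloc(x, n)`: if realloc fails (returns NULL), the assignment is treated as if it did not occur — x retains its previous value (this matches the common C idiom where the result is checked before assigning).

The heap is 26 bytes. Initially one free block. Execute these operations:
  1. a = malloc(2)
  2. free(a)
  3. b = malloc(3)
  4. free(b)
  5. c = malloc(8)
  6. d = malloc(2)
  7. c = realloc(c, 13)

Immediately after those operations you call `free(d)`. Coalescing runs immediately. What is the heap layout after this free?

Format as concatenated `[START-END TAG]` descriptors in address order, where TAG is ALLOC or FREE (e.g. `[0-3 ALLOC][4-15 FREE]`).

Op 1: a = malloc(2) -> a = 0; heap: [0-1 ALLOC][2-25 FREE]
Op 2: free(a) -> (freed a); heap: [0-25 FREE]
Op 3: b = malloc(3) -> b = 0; heap: [0-2 ALLOC][3-25 FREE]
Op 4: free(b) -> (freed b); heap: [0-25 FREE]
Op 5: c = malloc(8) -> c = 0; heap: [0-7 ALLOC][8-25 FREE]
Op 6: d = malloc(2) -> d = 8; heap: [0-7 ALLOC][8-9 ALLOC][10-25 FREE]
Op 7: c = realloc(c, 13) -> c = 10; heap: [0-7 FREE][8-9 ALLOC][10-22 ALLOC][23-25 FREE]
free(d): d = 8 -> block [8-9 ALLOC]; mark free, coalesce with adjacent free neighbors -> [0-9 FREE][10-22 ALLOC][23-25 FREE]

Answer: [0-9 FREE][10-22 ALLOC][23-25 FREE]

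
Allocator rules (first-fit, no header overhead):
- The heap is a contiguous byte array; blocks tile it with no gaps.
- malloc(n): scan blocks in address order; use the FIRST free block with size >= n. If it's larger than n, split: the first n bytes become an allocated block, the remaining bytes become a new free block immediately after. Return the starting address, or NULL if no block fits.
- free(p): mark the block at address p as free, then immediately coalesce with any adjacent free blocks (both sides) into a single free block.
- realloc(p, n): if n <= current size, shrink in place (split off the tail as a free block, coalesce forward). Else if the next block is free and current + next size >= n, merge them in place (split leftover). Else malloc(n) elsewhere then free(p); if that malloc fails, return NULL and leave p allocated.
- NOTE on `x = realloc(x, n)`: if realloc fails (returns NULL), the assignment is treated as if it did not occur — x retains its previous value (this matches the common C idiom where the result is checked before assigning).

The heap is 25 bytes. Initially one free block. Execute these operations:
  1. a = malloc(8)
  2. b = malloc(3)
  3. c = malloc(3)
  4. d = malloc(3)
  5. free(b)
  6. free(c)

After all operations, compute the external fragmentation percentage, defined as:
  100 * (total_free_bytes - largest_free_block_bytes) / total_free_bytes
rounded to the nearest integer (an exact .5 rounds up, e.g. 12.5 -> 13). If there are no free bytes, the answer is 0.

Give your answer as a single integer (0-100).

Op 1: a = malloc(8) -> a = 0; heap: [0-7 ALLOC][8-24 FREE]
Op 2: b = malloc(3) -> b = 8; heap: [0-7 ALLOC][8-10 ALLOC][11-24 FREE]
Op 3: c = malloc(3) -> c = 11; heap: [0-7 ALLOC][8-10 ALLOC][11-13 ALLOC][14-24 FREE]
Op 4: d = malloc(3) -> d = 14; heap: [0-7 ALLOC][8-10 ALLOC][11-13 ALLOC][14-16 ALLOC][17-24 FREE]
Op 5: free(b) -> (freed b); heap: [0-7 ALLOC][8-10 FREE][11-13 ALLOC][14-16 ALLOC][17-24 FREE]
Op 6: free(c) -> (freed c); heap: [0-7 ALLOC][8-13 FREE][14-16 ALLOC][17-24 FREE]
Free blocks: [6 8] total_free=14 largest=8 -> 100*(14-8)/14 = 600/14 ≈ 42.857 -> rounds to 43

Answer: 43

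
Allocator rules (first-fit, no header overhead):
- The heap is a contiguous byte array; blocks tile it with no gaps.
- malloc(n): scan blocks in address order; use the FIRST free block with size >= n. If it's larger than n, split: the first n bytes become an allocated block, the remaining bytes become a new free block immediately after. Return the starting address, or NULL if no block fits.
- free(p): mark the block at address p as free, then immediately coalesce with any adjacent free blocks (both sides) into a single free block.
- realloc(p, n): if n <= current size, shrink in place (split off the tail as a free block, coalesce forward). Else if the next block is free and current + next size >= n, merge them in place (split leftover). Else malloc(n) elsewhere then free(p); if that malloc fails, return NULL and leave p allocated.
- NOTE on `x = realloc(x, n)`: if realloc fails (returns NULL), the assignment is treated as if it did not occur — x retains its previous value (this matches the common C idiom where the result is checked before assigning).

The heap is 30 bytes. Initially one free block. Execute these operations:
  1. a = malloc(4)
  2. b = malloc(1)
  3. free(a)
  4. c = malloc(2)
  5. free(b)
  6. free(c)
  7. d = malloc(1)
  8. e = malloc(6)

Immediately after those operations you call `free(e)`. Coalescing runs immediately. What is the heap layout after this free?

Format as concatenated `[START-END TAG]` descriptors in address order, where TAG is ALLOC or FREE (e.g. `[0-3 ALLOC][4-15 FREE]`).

Answer: [0-0 ALLOC][1-29 FREE]

Derivation:
Op 1: a = malloc(4) -> a = 0; heap: [0-3 ALLOC][4-29 FREE]
Op 2: b = malloc(1) -> b = 4; heap: [0-3 ALLOC][4-4 ALLOC][5-29 FREE]
Op 3: free(a) -> (freed a); heap: [0-3 FREE][4-4 ALLOC][5-29 FREE]
Op 4: c = malloc(2) -> c = 0; heap: [0-1 ALLOC][2-3 FREE][4-4 ALLOC][5-29 FREE]
Op 5: free(b) -> (freed b); heap: [0-1 ALLOC][2-29 FREE]
Op 6: free(c) -> (freed c); heap: [0-29 FREE]
Op 7: d = malloc(1) -> d = 0; heap: [0-0 ALLOC][1-29 FREE]
Op 8: e = malloc(6) -> e = 1; heap: [0-0 ALLOC][1-6 ALLOC][7-29 FREE]
free(e): e = 1 -> block [1-6 ALLOC]; mark free, coalesce with adjacent free neighbors -> [0-0 ALLOC][1-29 FREE]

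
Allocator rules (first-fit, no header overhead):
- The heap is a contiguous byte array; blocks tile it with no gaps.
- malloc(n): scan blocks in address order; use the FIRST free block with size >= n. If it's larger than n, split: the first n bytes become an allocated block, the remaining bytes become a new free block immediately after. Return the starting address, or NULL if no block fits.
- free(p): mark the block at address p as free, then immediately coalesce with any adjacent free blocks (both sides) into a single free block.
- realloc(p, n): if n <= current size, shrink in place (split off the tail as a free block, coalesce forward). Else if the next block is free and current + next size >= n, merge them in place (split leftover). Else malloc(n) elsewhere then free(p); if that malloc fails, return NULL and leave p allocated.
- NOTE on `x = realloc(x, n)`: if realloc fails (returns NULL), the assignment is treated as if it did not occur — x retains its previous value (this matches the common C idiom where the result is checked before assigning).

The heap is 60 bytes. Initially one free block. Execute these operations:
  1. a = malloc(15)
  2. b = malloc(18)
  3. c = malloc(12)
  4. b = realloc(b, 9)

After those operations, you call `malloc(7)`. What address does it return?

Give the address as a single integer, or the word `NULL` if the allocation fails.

Answer: 24

Derivation:
Op 1: a = malloc(15) -> a = 0; heap: [0-14 ALLOC][15-59 FREE]
Op 2: b = malloc(18) -> b = 15; heap: [0-14 ALLOC][15-32 ALLOC][33-59 FREE]
Op 3: c = malloc(12) -> c = 33; heap: [0-14 ALLOC][15-32 ALLOC][33-44 ALLOC][45-59 FREE]
Op 4: b = realloc(b, 9) -> b = 15; heap: [0-14 ALLOC][15-23 ALLOC][24-32 FREE][33-44 ALLOC][45-59 FREE]
malloc(7): first-fit scan over [0-14 ALLOC][15-23 ALLOC][24-32 FREE][33-44 ALLOC][45-59 FREE] -> 24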